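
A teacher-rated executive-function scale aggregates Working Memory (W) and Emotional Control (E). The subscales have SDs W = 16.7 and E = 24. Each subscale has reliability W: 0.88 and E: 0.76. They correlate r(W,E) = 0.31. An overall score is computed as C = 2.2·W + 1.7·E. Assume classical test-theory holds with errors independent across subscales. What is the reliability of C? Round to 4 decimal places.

0.8576

Var(C) = 2.2²·16.7² + 1.7²·24² + 2·[3.74·16.7·24·0.31] = 3014.47 + 929.375 = 3943.84.
With uncorrelated errors the cross-covariances are all true-score covariance, so they carry over unchanged; only the diagonal terms shrink to ρᵢσᵢ².
True-score variance = [2.2²·16.7²·0.88 + 1.7²·24²·0.76] + 929.375 = 2452.97 + 929.375 = 3382.35.
Reliability = 3382.35 / 3943.84 = 0.8576.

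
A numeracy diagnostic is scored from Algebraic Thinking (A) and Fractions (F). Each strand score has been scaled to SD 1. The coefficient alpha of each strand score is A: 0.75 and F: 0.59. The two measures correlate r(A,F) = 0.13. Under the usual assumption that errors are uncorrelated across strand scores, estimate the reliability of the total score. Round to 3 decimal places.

0.708

Var(A+F) = 2 + 2·[0.13] = 2 + 0.26 = 2.26.
Because errors are independent across components, Cov(Tᵢ,Tⱼ) = Cov(Xᵢ,Xⱼ); the off-diagonal part of the true-score variance is the same as above.
True-score variance = [0.75 + 0.59] + 0.26 = 1.34 + 0.26 = 1.6.
Reliability = 1.6 / 2.26 = 0.708.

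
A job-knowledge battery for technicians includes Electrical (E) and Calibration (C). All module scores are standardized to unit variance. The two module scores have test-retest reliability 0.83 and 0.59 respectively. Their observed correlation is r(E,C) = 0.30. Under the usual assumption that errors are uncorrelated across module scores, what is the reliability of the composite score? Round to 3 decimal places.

0.777

Var(E+C) = 2 + 2·[0.30] = 2 + 0.6 = 2.6.
Because errors are independent across components, Cov(Tᵢ,Tⱼ) = Cov(Xᵢ,Xⱼ); the off-diagonal part of the true-score variance is the same as above.
True-score variance = [0.83 + 0.59] + 0.6 = 1.42 + 0.6 = 2.02.
Reliability = 2.02 / 2.6 = 0.777.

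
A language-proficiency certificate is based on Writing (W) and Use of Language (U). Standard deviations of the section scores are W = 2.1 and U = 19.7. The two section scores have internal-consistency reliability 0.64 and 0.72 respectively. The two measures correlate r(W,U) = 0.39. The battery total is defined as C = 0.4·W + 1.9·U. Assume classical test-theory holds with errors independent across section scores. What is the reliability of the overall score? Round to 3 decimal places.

0.725

Var(C) = 0.4²·2.1² + 1.9²·19.7² + 2·[0.76·2.1·19.7·0.39] = 1401.71 + 24.5241 = 1426.23.
Under uncorrelated errors the observed covariances equal the true-score covariances, so only the own-variance terms attenuate.
True-score variance = [0.4²·2.1²·0.64 + 1.9²·19.7²·0.72] + 24.5241 = 1009.18 + 24.5241 = 1033.7.
Reliability = 1033.7 / 1426.23 = 0.725.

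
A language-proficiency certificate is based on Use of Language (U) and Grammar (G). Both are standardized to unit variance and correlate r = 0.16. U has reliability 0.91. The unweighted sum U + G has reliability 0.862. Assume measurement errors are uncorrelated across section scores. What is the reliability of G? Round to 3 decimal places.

0.770

Var(U+G) = 2 + 2·0.16 = 2.320.
True-score variance = ρ_U + ρ_G + 2·0.16, so 0.862 = (0.91 + ρ_G + 0.32) / 2.320.
ρ_G = 0.862·2.320 − 0.91 − 0.32 = 0.770.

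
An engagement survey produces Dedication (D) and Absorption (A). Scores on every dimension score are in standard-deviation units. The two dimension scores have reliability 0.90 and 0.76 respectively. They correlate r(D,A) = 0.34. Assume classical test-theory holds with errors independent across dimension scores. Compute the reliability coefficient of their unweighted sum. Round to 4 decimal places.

Var(D+A) = 2 + 2·[0.34] = 2 + 0.68 = 2.68.
Because errors are independent across components, Cov(Tᵢ,Tⱼ) = Cov(Xᵢ,Xⱼ); the off-diagonal part of the true-score variance is the same as above.
True-score variance = [0.90 + 0.76] + 0.68 = 1.66 + 0.68 = 2.34.
Reliability = 2.34 / 2.68 = 0.8731.

0.8731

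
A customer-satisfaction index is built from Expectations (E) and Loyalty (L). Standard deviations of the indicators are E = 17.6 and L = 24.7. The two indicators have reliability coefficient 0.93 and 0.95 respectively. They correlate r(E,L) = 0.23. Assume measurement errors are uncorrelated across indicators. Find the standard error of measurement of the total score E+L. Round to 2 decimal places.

7.22

Var(total) = 919.85 + 199.971 = 1119.82.
True-score variance = 867.662 + 199.971 = 1067.63, so reliability = 0.9534.
Error variance = 1119.82 − 1067.63 = 52.1877; SEM = √52.1877 = 7.22.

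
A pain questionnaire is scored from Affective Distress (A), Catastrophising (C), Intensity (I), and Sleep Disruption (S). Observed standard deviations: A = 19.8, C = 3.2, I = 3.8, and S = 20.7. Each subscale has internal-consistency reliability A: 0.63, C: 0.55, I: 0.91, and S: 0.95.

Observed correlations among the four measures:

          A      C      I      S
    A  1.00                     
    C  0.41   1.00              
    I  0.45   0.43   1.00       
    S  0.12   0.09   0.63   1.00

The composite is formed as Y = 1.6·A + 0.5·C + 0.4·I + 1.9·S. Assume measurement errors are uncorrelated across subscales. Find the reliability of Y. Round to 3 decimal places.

Var(Y) = 1.6²·19.8² + 0.5²·3.2² + 0.4²·3.8² + 1.9²·20.7² + 2·[0.8·19.8·3.2·0.41 + 0.64·19.8·3.8·0.45 + 3.04·19.8·20.7·0.12 + 0.2·3.2·3.8·0.43 + 0.95·3.2·20.7·0.09 + 0.76·3.8·20.7·0.63] = 2555.34 + 472.68 = 3028.02.
Because errors are independent across components, Cov(Tᵢ,Tⱼ) = Cov(Xᵢ,Xⱼ); the off-diagonal part of the true-score variance is the same as above.
True-score variance = [1.6²·19.8²·0.63 + 0.5²·3.2²·0.55 + 0.4²·3.8²·0.91 + 1.9²·20.7²·0.95] + 472.68 = 2105.3 + 472.68 = 2577.98.
Reliability = 2577.98 / 3028.02 = 0.851.

0.851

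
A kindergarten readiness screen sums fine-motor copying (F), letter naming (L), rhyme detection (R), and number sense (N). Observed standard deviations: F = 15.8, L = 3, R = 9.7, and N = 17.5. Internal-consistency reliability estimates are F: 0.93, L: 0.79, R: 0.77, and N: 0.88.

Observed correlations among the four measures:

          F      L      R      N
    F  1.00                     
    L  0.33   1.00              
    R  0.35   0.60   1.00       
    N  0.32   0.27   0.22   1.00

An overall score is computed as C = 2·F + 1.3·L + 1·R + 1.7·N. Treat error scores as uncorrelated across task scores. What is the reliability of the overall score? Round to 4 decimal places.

0.9357

Var(C) = 2²·15.8² + 1.3²·3² + 9.7² + 1.7²·17.5² + 2·[2.6·15.8·3·0.33 + 2·15.8·9.7·0.35 + 3.4·15.8·17.5·0.32 + 1.3·3·9.7·0.60 + 2.21·3·17.5·0.27 + 1.7·9.7·17.5·0.22] = 1992.92 + 1132.59 = 3125.51.
Because errors are independent across components, Cov(Tᵢ,Tⱼ) = Cov(Xᵢ,Xⱼ); the off-diagonal part of the true-score variance is the same as above.
True-score variance = [2²·15.8²·0.93 + 1.3²·3²·0.79 + 9.7²·0.77 + 1.7²·17.5²·0.88] + 1132.59 = 1791.98 + 1132.59 = 2924.57.
Reliability = 2924.57 / 3125.51 = 0.9357.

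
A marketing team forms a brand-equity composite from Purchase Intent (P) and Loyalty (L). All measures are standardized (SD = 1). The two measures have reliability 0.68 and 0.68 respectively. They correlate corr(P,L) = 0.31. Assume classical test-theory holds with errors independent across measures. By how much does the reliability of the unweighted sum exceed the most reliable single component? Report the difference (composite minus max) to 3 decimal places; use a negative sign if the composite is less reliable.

Var(sum) = 2 + 0.62 = 2.62; true-score variance = 1.36 + 0.62 = 1.98; composite reliability = 0.7557.
Max component reliability = 0.6800.
Difference = 0.7557 − 0.6800 = 0.076.

0.076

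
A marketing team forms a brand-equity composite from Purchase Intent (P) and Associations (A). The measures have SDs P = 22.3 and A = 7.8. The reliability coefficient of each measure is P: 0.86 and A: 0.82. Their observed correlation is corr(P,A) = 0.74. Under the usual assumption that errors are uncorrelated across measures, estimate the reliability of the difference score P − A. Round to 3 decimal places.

Var(P−A) = 22.3² + 7.8² − 2·22.3·7.8·0.74 = 558.13 − 257.431 = 300.699.
Under uncorrelated errors the observed covariances equal the true-score covariances, so only the own-variance terms attenuate.
True-score variance = [22.3²·0.86 + 7.8²·0.82] − 257.431 = 477.558 − 257.431 = 220.127.
Reliability = 220.127 / 300.699 = 0.732.

0.732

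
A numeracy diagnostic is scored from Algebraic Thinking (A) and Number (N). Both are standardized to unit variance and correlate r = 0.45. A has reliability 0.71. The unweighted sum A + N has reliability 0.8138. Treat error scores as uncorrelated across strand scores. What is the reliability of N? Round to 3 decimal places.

0.750

Var(A+N) = 2 + 2·0.45 = 2.900.
True-score variance = ρ_A + ρ_N + 2·0.45, so 0.8138 = (0.71 + ρ_N + 0.90) / 2.900.
ρ_N = 0.8138·2.900 − 0.71 − 0.90 = 0.750.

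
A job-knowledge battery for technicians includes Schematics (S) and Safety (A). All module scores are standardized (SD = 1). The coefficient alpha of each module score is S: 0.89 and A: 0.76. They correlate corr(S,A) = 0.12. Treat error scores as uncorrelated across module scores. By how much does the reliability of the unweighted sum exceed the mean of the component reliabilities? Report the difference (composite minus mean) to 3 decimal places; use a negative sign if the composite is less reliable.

0.019

Var(sum) = 2 + 0.24 = 2.24; true-score variance = 1.65 + 0.24 = 1.89; composite reliability = 0.8437.
Mean component reliability = 0.8250.
Difference = 0.8437 − 0.8250 = 0.019.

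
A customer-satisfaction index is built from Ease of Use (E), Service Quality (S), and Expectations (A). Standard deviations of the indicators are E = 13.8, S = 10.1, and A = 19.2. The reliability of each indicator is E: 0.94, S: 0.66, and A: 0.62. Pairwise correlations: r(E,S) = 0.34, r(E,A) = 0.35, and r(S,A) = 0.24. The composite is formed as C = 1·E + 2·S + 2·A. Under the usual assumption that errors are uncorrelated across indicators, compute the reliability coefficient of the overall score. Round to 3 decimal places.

0.764

Var(C) = 13.8² + 2²·10.1² + 2²·19.2² + 2·[2·13.8·10.1·0.34 + 2·13.8·19.2·0.35 + 4·10.1·19.2·0.24] = 2073.04 + 932.827 = 3005.87.
Under uncorrelated errors the observed covariances equal the true-score covariances, so only the own-variance terms attenuate.
True-score variance = [13.8²·0.94 + 2²·10.1²·0.66 + 2²·19.2²·0.62] + 932.827 = 1362.55 + 932.827 = 2295.37.
Reliability = 2295.37 / 3005.87 = 0.764.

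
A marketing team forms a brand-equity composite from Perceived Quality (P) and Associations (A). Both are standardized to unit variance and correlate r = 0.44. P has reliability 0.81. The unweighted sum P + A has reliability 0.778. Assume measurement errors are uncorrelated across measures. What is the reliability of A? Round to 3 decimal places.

Var(P+A) = 2 + 2·0.44 = 2.880.
True-score variance = ρ_P + ρ_A + 2·0.44, so 0.778 = (0.81 + ρ_A + 0.88) / 2.880.
ρ_A = 0.778·2.880 − 0.81 − 0.88 = 0.551.

0.551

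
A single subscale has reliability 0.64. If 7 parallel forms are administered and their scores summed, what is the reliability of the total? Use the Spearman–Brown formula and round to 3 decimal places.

0.926

ρ_k = kρ / (1 + (k−1)ρ) = 7·0.64 / (1 + 6·0.64) = 4.480 / 4.840 = 0.926.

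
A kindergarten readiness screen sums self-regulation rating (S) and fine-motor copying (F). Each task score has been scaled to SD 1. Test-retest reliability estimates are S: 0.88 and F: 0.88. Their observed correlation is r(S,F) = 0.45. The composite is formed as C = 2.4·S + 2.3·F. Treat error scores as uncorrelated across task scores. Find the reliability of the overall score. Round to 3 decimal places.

Var(C) = 2.4² + 2.3² + 2·[5.52·0.45] = 11.05 + 4.968 = 16.018.
Under uncorrelated errors the observed covariances equal the true-score covariances, so only the own-variance terms attenuate.
True-score variance = [2.4²·0.88 + 2.3²·0.88] + 4.968 = 9.724 + 4.968 = 14.692.
Reliability = 14.692 / 16.018 = 0.917.

0.917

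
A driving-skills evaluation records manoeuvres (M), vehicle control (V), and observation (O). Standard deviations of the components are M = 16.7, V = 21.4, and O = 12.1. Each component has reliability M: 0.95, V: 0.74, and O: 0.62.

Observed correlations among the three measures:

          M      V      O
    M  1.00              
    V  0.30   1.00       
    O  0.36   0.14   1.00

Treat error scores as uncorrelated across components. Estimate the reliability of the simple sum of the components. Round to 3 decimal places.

0.857

Var(M+V+O) = 16.7² + 21.4² + 12.1² + 2·[16.7·21.4·0.30 + 16.7·12.1·0.36 + 21.4·12.1·0.14] = 883.26 + 432.422 = 1315.68.
Because errors are independent across components, Cov(Tᵢ,Tⱼ) = Cov(Xᵢ,Xⱼ); the off-diagonal part of the true-score variance is the same as above.
True-score variance = [16.7²·0.95 + 21.4²·0.74 + 12.1²·0.62] + 432.422 = 694.61 + 432.422 = 1127.03.
Reliability = 1127.03 / 1315.68 = 0.857.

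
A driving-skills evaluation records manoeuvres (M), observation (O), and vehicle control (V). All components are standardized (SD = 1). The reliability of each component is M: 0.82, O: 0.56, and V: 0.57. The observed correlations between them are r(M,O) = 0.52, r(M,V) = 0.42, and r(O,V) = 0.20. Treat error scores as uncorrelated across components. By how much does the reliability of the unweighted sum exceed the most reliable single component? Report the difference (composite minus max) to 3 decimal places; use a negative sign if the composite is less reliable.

Var(sum) = 3 + 2.28 = 5.28; true-score variance = 1.95 + 2.28 = 4.23; composite reliability = 0.8011.
Max component reliability = 0.8200.
Difference = 0.8011 − 0.8200 = -0.019.

-0.019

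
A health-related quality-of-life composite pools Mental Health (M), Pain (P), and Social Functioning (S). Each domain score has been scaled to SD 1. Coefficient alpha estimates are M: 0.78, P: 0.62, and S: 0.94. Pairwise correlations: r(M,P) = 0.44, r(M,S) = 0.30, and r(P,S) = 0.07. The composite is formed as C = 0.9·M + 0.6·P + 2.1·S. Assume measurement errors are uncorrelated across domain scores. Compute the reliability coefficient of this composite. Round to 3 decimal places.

Var(C) = 0.9² + 0.6² + 2.1² + 2·[0.54·0.44 + 1.89·0.30 + 1.26·0.07] = 5.58 + 1.7856 = 7.3656.
Under uncorrelated errors the observed covariances equal the true-score covariances, so only the own-variance terms attenuate.
True-score variance = [0.9²·0.78 + 0.6²·0.62 + 2.1²·0.94] + 1.7856 = 5.0004 + 1.7856 = 6.786.
Reliability = 6.786 / 7.3656 = 0.921.

0.921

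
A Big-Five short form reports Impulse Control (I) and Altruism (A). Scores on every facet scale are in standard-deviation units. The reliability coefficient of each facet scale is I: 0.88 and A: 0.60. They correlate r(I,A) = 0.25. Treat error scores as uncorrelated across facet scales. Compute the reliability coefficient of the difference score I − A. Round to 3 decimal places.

Var(I−A) = 1 + 1 − 2·0.25 = 2 − 0.5 = 1.5.
Under uncorrelated errors the observed covariances equal the true-score covariances, so only the own-variance terms attenuate.
True-score variance = [0.88 + 0.60] − 0.5 = 1.48 − 0.5 = 0.98.
Reliability = 0.98 / 1.5 = 0.653.

0.653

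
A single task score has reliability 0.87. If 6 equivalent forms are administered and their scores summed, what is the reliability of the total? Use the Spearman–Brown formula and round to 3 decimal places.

0.976

ρ_k = kρ / (1 + (k−1)ρ) = 6·0.87 / (1 + 5·0.87) = 5.220 / 5.350 = 0.976.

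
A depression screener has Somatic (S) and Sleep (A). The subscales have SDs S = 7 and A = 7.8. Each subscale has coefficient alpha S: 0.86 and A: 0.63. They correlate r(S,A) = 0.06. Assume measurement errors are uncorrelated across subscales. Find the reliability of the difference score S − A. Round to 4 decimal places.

0.7156

Var(S−A) = 7² + 7.8² − 2·7·7.8·0.06 = 109.84 − 6.552 = 103.288.
Because errors are independent across components, Cov(Tᵢ,Tⱼ) = Cov(Xᵢ,Xⱼ); the off-diagonal part of the true-score variance is the same as above.
True-score variance = [7²·0.86 + 7.8²·0.63] − 6.552 = 80.4692 − 6.552 = 73.9172.
Reliability = 73.9172 / 103.288 = 0.7156.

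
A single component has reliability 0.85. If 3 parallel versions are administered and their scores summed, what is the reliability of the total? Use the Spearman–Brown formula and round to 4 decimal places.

ρ_k = kρ / (1 + (k−1)ρ) = 3·0.85 / (1 + 2·0.85) = 2.550 / 2.700 = 0.9444.

0.9444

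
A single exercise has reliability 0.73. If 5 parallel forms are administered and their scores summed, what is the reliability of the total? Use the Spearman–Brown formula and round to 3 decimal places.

0.931

ρ_k = kρ / (1 + (k−1)ρ) = 5·0.73 / (1 + 4·0.73) = 3.650 / 3.920 = 0.931.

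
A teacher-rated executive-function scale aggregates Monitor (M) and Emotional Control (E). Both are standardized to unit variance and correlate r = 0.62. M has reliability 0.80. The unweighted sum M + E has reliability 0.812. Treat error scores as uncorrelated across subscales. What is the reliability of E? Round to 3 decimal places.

Var(M+E) = 2 + 2·0.62 = 3.240.
True-score variance = ρ_M + ρ_E + 2·0.62, so 0.812 = (0.80 + ρ_E + 1.24) / 3.240.
ρ_E = 0.812·3.240 − 0.80 − 1.24 = 0.591.

0.591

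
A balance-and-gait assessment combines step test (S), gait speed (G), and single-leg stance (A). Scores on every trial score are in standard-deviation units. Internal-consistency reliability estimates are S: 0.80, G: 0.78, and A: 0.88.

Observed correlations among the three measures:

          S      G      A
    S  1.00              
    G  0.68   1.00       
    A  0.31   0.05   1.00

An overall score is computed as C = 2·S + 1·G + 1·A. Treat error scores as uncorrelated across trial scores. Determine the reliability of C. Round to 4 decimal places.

0.8867

Var(C) = 2² + 1 + 1 + 2·[2·0.68 + 2·0.31 + 0.05] = 6 + 4.06 = 10.06.
Under uncorrelated errors the observed covariances equal the true-score covariances, so only the own-variance terms attenuate.
True-score variance = [2²·0.80 + 0.78 + 0.88] + 4.06 = 4.86 + 4.06 = 8.92.
Reliability = 8.92 / 10.06 = 0.8867.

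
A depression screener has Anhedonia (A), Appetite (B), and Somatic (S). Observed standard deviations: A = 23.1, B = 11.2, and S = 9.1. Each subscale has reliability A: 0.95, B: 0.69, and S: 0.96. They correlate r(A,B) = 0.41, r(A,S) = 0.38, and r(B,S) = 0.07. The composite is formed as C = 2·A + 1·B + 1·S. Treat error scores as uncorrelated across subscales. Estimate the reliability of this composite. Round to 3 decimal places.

Var(C) = 2²·23.1² + 11.2² + 9.1² + 2·[2·23.1·11.2·0.41 + 2·23.1·9.1·0.38 + 11.2·9.1·0.07] = 2342.69 + 758.089 = 3100.78.
With uncorrelated errors the cross-covariances are all true-score covariance, so they carry over unchanged; only the diagonal terms shrink to ρᵢσᵢ².
True-score variance = [2²·23.1²·0.95 + 11.2²·0.69 + 9.1²·0.96] + 758.089 = 2193.77 + 758.089 = 2951.86.
Reliability = 2951.86 / 3100.78 = 0.952.

0.952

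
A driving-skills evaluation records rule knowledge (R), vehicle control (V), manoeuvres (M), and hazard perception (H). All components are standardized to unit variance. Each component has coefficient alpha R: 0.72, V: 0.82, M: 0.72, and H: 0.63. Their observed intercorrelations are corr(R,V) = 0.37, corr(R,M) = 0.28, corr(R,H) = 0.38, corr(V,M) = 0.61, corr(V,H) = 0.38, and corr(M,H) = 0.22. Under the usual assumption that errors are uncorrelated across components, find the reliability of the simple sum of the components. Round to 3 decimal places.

0.869

Var(R+V+M+H) = 4 + 2·[0.37 + 0.28 + 0.38 + 0.61 + 0.38 + 0.22] = 4 + 4.48 = 8.48.
Because errors are independent across components, Cov(Tᵢ,Tⱼ) = Cov(Xᵢ,Xⱼ); the off-diagonal part of the true-score variance is the same as above.
True-score variance = [0.72 + 0.82 + 0.72 + 0.63] + 4.48 = 2.89 + 4.48 = 7.37.
Reliability = 7.37 / 8.48 = 0.869.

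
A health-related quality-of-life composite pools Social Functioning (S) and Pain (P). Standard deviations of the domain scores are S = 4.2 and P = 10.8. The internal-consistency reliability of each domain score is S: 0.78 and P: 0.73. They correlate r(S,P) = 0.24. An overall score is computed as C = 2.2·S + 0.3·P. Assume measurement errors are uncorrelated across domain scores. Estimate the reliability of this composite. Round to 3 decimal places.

0.804

Var(C) = 2.2²·4.2² + 0.3²·10.8² + 2·[0.66·4.2·10.8·0.24] = 95.8752 + 14.37 = 110.245.
Because errors are independent across components, Cov(Tᵢ,Tⱼ) = Cov(Xᵢ,Xⱼ); the off-diagonal part of the true-score variance is the same as above.
True-score variance = [2.2²·4.2²·0.78 + 0.3²·10.8²·0.73] + 14.37 = 74.2578 + 14.37 = 88.6278.
Reliability = 88.6278 / 110.245 = 0.804.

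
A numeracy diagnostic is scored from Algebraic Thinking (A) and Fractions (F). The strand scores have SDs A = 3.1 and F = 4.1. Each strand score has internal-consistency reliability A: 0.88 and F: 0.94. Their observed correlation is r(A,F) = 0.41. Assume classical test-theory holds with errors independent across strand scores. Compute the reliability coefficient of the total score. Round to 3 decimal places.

0.941

Var(A+F) = 3.1² + 4.1² + 2·[3.1·4.1·0.41] = 26.42 + 10.4222 = 36.8422.
Under uncorrelated errors the observed covariances equal the true-score covariances, so only the own-variance terms attenuate.
True-score variance = [3.1²·0.88 + 4.1²·0.94] + 10.4222 = 24.2582 + 10.4222 = 34.6804.
Reliability = 34.6804 / 36.8422 = 0.941.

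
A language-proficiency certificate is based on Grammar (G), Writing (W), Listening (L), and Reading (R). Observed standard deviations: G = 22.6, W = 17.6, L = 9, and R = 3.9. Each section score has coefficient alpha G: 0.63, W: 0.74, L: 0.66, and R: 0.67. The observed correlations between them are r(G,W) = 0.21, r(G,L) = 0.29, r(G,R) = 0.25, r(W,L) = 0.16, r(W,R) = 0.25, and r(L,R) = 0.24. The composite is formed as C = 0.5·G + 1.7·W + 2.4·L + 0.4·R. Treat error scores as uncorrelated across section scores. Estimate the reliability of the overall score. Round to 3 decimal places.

Var(C) = 0.5²·22.6² + 1.7²·17.6² + 2.4²·9² + 0.4²·3.9² + 2·[0.85·22.6·17.6·0.21 + 1.2·22.6·9·0.29 + 0.2·22.6·3.9·0.25 + 4.08·17.6·9·0.16 + 0.68·17.6·3.9·0.25 + 0.96·9·3.9·0.24] = 1491.89 + 538.699 = 2030.59.
Because errors are independent across components, Cov(Tᵢ,Tⱼ) = Cov(Xᵢ,Xⱼ); the off-diagonal part of the true-score variance is the same as above.
True-score variance = [0.5²·22.6²·0.63 + 1.7²·17.6²·0.74 + 2.4²·9²·0.66 + 0.4²·3.9²·0.67] + 538.699 = 1052.46 + 538.699 = 1591.16.
Reliability = 1591.16 / 2030.59 = 0.784.

0.784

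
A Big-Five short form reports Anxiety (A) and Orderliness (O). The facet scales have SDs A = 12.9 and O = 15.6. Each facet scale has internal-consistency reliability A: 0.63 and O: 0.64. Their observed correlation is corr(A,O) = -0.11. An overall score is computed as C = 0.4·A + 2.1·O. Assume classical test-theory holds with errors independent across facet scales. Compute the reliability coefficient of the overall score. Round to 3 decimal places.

Var(C) = 0.4²·12.9² + 2.1²·15.6² + 2·[0.84·12.9·15.6·(-0.11)] = 1099.84 − 37.1892 = 1062.65.
Because errors are independent across components, Cov(Tᵢ,Tⱼ) = Cov(Xᵢ,Xⱼ); the off-diagonal part of the true-score variance is the same as above.
True-score variance = [0.4²·12.9²·0.63 + 2.1²·15.6²·0.64] − 37.1892 = 703.633 − 37.1892 = 666.444.
Reliability = 666.444 / 1062.65 = 0.627.

0.627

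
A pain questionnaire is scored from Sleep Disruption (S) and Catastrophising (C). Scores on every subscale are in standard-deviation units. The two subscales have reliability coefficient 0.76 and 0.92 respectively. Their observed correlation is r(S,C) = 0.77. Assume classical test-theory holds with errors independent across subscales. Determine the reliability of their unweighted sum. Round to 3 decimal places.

0.910

Var(S+C) = 2 + 2·[0.77] = 2 + 1.54 = 3.54.
With uncorrelated errors the cross-covariances are all true-score covariance, so they carry over unchanged; only the diagonal terms shrink to ρᵢσᵢ².
True-score variance = [0.76 + 0.92] + 1.54 = 1.68 + 1.54 = 3.22.
Reliability = 3.22 / 3.54 = 0.910.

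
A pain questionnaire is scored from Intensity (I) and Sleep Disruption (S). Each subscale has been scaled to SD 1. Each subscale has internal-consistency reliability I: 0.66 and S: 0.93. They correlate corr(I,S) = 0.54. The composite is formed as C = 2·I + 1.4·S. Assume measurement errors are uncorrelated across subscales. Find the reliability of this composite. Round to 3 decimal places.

Var(C) = 2² + 1.4² + 2·[2.8·0.54] = 5.96 + 3.024 = 8.984.
Under uncorrelated errors the observed covariances equal the true-score covariances, so only the own-variance terms attenuate.
True-score variance = [2²·0.66 + 1.4²·0.93] + 3.024 = 4.4628 + 3.024 = 7.4868.
Reliability = 7.4868 / 8.984 = 0.833.

0.833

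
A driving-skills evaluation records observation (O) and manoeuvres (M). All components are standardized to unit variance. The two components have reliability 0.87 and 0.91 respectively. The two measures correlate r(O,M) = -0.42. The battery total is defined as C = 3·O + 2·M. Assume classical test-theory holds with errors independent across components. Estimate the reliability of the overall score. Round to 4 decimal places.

Var(C) = 3² + 2² + 2·[6·(-0.42)] = 13 − 5.04 = 7.96.
Under uncorrelated errors the observed covariances equal the true-score covariances, so only the own-variance terms attenuate.
True-score variance = [3²·0.87 + 2²·0.91] − 5.04 = 11.47 − 5.04 = 6.43.
Reliability = 6.43 / 7.96 = 0.8078.

0.8078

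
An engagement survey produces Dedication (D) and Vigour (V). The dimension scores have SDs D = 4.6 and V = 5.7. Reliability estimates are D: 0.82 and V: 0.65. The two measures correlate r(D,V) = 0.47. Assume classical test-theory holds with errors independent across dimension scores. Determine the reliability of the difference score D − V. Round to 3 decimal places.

0.477

Var(D−V) = 4.6² + 5.7² − 2·4.6·5.7·0.47 = 53.65 − 24.6468 = 29.0032.
Because errors are independent across components, Cov(Tᵢ,Tⱼ) = Cov(Xᵢ,Xⱼ); the off-diagonal part of the true-score variance is the same as above.
True-score variance = [4.6²·0.82 + 5.7²·0.65] − 24.6468 = 38.4697 − 24.6468 = 13.8229.
Reliability = 13.8229 / 29.0032 = 0.477.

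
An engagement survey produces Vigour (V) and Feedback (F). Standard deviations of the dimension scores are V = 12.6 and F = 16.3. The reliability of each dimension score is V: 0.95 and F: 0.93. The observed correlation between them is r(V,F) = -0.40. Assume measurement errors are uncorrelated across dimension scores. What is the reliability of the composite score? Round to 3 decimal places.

Var(V+F) = 12.6² + 16.3² + 2·[12.6·16.3·(-0.40)] = 424.45 − 164.304 = 260.146.
Because errors are independent across components, Cov(Tᵢ,Tⱼ) = Cov(Xᵢ,Xⱼ); the off-diagonal part of the true-score variance is the same as above.
True-score variance = [12.6²·0.95 + 16.3²·0.93] − 164.304 = 397.914 − 164.304 = 233.61.
Reliability = 233.61 / 260.146 = 0.898.

0.898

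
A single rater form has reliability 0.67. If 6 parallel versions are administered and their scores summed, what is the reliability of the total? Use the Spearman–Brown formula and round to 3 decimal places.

ρ_k = kρ / (1 + (k−1)ρ) = 6·0.67 / (1 + 5·0.67) = 4.020 / 4.350 = 0.924.

0.924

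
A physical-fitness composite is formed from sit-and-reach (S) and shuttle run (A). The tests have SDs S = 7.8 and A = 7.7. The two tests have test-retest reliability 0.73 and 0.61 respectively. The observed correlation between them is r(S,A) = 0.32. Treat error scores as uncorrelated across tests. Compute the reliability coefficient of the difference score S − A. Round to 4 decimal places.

0.5159

Var(S−A) = 7.8² + 7.7² − 2·7.8·7.7·0.32 = 120.13 − 38.4384 = 81.6916.
With uncorrelated errors the cross-covariances are all true-score covariance, so they carry over unchanged; only the diagonal terms shrink to ρᵢσᵢ².
True-score variance = [7.8²·0.73 + 7.7²·0.61] − 38.4384 = 80.5801 − 38.4384 = 42.1417.
Reliability = 42.1417 / 81.6916 = 0.5159.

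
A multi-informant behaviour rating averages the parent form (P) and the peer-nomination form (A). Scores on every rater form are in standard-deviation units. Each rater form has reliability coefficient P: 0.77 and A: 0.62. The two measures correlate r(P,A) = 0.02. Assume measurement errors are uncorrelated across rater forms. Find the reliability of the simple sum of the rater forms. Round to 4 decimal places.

0.7010

Var(P+A) = 2 + 2·[0.02] = 2 + 0.04 = 2.04.
Under uncorrelated errors the observed covariances equal the true-score covariances, so only the own-variance terms attenuate.
True-score variance = [0.77 + 0.62] + 0.04 = 1.39 + 0.04 = 1.43.
Reliability = 1.43 / 2.04 = 0.7010.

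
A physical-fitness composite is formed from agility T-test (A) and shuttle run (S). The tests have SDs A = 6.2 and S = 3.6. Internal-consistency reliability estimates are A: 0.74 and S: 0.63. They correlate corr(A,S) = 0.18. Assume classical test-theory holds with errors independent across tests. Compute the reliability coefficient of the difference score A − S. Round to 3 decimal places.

Var(A−S) = 6.2² + 3.6² − 2·6.2·3.6·0.18 = 51.4 − 8.0352 = 43.3648.
With uncorrelated errors the cross-covariances are all true-score covariance, so they carry over unchanged; only the diagonal terms shrink to ρᵢσᵢ².
True-score variance = [6.2²·0.74 + 3.6²·0.63] − 8.0352 = 36.6104 − 8.0352 = 28.5752.
Reliability = 28.5752 / 43.3648 = 0.659.

0.659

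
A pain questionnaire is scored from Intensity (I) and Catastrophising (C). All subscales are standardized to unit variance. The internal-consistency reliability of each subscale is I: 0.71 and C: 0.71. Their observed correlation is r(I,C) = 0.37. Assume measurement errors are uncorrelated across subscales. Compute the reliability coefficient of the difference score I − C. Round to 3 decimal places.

0.540

Var(I−C) = 1 + 1 − 2·0.37 = 2 − 0.74 = 1.26.
With uncorrelated errors the cross-covariances are all true-score covariance, so they carry over unchanged; only the diagonal terms shrink to ρᵢσᵢ².
True-score variance = [0.71 + 0.71] − 0.74 = 1.42 − 0.74 = 0.68.
Reliability = 0.68 / 1.26 = 0.540.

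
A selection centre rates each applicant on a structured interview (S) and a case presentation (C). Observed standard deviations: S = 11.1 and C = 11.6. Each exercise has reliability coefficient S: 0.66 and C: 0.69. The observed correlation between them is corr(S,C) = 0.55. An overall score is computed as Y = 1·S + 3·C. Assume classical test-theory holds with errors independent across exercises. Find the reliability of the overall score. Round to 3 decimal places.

0.763

Var(Y) = 11.1² + 3²·11.6² + 2·[3·11.1·11.6·0.55] = 1334.25 + 424.908 = 1759.16.
With uncorrelated errors the cross-covariances are all true-score covariance, so they carry over unchanged; only the diagonal terms shrink to ρᵢσᵢ².
True-score variance = [11.1²·0.66 + 3²·11.6²·0.69] + 424.908 = 916.936 + 424.908 = 1341.84.
Reliability = 1341.84 / 1759.16 = 0.763.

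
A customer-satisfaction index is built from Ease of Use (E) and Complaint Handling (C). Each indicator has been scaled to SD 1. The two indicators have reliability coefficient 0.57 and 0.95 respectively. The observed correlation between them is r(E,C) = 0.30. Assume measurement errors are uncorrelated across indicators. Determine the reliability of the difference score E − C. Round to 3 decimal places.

Var(E−C) = 1 + 1 − 2·0.30 = 2 − 0.6 = 1.4.
With uncorrelated errors the cross-covariances are all true-score covariance, so they carry over unchanged; only the diagonal terms shrink to ρᵢσᵢ².
True-score variance = [0.57 + 0.95] − 0.6 = 1.52 − 0.6 = 0.92.
Reliability = 0.92 / 1.4 = 0.657.

0.657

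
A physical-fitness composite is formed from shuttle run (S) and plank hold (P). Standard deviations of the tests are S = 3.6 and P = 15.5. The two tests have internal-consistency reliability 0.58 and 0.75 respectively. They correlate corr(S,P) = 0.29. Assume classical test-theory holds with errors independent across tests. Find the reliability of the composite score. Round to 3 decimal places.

Var(S+P) = 3.6² + 15.5² + 2·[3.6·15.5·0.29] = 253.21 + 32.364 = 285.574.
Under uncorrelated errors the observed covariances equal the true-score covariances, so only the own-variance terms attenuate.
True-score variance = [3.6²·0.58 + 15.5²·0.75] + 32.364 = 187.704 + 32.364 = 220.068.
Reliability = 220.068 / 285.574 = 0.771.

0.771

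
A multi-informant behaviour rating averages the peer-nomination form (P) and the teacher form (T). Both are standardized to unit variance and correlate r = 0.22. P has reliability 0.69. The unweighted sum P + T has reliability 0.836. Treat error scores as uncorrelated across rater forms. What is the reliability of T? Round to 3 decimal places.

0.910

Var(P+T) = 2 + 2·0.22 = 2.440.
True-score variance = ρ_P + ρ_T + 2·0.22, so 0.836 = (0.69 + ρ_T + 0.44) / 2.440.
ρ_T = 0.836·2.440 − 0.69 − 0.44 = 0.910.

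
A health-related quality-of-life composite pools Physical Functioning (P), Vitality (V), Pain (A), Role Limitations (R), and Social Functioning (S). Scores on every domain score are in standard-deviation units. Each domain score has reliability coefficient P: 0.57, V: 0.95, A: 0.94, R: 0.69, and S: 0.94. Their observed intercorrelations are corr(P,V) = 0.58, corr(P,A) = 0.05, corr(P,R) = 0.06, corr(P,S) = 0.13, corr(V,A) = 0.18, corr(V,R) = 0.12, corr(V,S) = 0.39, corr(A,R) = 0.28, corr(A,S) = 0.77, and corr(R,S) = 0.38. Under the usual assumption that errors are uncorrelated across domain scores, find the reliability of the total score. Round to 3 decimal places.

0.916

Var(P+V+A+R+S) = 5 + 2·[0.58 + 0.05 + 0.06 + 0.13 + 0.18 + 0.12 + 0.39 + 0.28 + 0.77 + 0.38] = 5 + 5.88 = 10.88.
Because errors are independent across components, Cov(Tᵢ,Tⱼ) = Cov(Xᵢ,Xⱼ); the off-diagonal part of the true-score variance is the same as above.
True-score variance = [0.57 + 0.95 + 0.94 + 0.69 + 0.94] + 5.88 = 4.09 + 5.88 = 9.97.
Reliability = 9.97 / 10.88 = 0.916.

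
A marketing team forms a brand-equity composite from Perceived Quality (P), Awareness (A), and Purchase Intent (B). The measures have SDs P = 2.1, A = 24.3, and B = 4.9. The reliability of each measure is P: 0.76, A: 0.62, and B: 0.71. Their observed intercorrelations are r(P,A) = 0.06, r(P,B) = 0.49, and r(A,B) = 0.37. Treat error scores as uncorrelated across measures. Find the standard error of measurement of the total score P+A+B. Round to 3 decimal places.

Var(total) = 618.91 + 104.32 = 723.23.
True-score variance = 386.502 + 104.32 = 490.822, so reliability = 0.6787.
Error variance = 723.23 − 490.822 = 232.408; SEM = √232.408 = 15.245.

15.245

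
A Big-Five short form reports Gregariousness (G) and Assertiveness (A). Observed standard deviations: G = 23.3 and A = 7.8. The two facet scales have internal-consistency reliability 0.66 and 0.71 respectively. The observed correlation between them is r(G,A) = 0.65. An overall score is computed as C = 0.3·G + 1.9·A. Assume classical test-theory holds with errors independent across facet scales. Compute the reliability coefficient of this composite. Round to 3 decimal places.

Var(C) = 0.3²·23.3² + 1.9²·7.8² + 2·[0.57·23.3·7.8·0.65] = 268.493 + 134.669 = 403.162.
Under uncorrelated errors the observed covariances equal the true-score covariances, so only the own-variance terms attenuate.
True-score variance = [0.3²·23.3²·0.66 + 1.9²·7.8²·0.71] + 134.669 = 188.187 + 134.669 = 322.856.
Reliability = 322.856 / 403.162 = 0.801.

0.801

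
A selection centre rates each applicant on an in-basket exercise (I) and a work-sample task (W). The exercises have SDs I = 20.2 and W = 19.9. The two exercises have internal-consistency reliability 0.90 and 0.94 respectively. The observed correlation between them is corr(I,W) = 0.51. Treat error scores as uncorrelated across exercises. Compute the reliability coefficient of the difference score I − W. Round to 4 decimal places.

0.8361

Var(I−W) = 20.2² + 19.9² − 2·20.2·19.9·0.51 = 804.05 − 410.02 = 394.03.
Because errors are independent across components, Cov(Tᵢ,Tⱼ) = Cov(Xᵢ,Xⱼ); the off-diagonal part of the true-score variance is the same as above.
True-score variance = [20.2²·0.90 + 19.9²·0.94] − 410.02 = 739.485 − 410.02 = 329.466.
Reliability = 329.466 / 394.03 = 0.8361.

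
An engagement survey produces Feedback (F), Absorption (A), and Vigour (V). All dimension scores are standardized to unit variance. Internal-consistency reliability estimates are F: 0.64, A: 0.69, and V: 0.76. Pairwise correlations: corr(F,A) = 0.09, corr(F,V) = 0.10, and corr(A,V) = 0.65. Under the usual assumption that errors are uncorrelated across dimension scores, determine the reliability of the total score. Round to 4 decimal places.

Var(F+A+V) = 3 + 2·[0.09 + 0.10 + 0.65] = 3 + 1.68 = 4.68.
Under uncorrelated errors the observed covariances equal the true-score covariances, so only the own-variance terms attenuate.
True-score variance = [0.64 + 0.69 + 0.76] + 1.68 = 2.09 + 1.68 = 3.77.
Reliability = 3.77 / 4.68 = 0.8056.

0.8056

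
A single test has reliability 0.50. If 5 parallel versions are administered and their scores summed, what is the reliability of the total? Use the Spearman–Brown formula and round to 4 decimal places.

ρ_k = kρ / (1 + (k−1)ρ) = 5·0.50 / (1 + 4·0.50) = 2.500 / 3.000 = 0.8333.

0.8333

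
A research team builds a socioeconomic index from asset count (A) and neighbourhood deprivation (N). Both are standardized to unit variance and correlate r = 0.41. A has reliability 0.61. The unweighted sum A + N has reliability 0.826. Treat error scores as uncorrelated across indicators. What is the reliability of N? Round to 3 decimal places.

Var(A+N) = 2 + 2·0.41 = 2.820.
True-score variance = ρ_A + ρ_N + 2·0.41, so 0.826 = (0.61 + ρ_N + 0.82) / 2.820.
ρ_N = 0.826·2.820 − 0.61 − 0.82 = 0.899.

0.899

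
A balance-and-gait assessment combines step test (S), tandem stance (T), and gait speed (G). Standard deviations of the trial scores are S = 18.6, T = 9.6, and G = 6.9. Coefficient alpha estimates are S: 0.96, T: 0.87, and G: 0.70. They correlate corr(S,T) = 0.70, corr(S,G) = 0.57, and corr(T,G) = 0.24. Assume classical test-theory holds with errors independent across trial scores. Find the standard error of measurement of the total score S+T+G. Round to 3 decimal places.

6.333

Var(total) = 485.73 + 428.087 = 913.817.
True-score variance = 445.628 + 428.087 = 873.715, so reliability = 0.9561.
Error variance = 913.817 − 873.715 = 40.1022; SEM = √40.1022 = 6.333.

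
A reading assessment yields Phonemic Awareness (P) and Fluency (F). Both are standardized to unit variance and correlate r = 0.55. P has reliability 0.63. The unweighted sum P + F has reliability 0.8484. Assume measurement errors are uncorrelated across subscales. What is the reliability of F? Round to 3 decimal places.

Var(P+F) = 2 + 2·0.55 = 3.100.
True-score variance = ρ_P + ρ_F + 2·0.55, so 0.8484 = (0.63 + ρ_F + 1.10) / 3.100.
ρ_F = 0.8484·3.100 − 0.63 − 1.10 = 0.900.

0.900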